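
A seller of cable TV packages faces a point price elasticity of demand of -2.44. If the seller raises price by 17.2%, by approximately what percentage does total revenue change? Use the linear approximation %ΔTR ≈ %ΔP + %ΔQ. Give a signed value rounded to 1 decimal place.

%ΔQ ≈ Ed × %ΔP = (-2.44) × (+17.2%) = -41.9680%
%ΔTR ≈ %ΔP + %ΔQ = (+17.2%) + (-41.9680%) = -24.7680%

-24.8%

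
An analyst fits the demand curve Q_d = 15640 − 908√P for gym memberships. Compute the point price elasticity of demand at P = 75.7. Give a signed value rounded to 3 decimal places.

dQ_d/dP = −908/(2√P) = -52.1805. At P = 75.7, Q_d = 7739.88.
Ed = (dQ_d/dP)·(P/Q_d) = (-52.1805) × (75.7/7739.88) = -0.51035…

-0.510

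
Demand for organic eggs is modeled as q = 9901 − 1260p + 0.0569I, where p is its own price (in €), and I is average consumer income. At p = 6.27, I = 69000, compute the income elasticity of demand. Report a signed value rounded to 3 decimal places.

0.662

At the given values, q = 9901 − 1260(6.27) + 0.0569(69000) = 5926.9.
∂q/∂I = 0.0569.
E = (0.0569) × (69000/5926.9) = 0.66242…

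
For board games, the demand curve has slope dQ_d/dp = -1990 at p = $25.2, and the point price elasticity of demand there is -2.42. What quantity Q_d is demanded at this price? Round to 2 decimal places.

Ed = (dQ_d/dp)·(p/Q_d) ⇒ Q_d = (dQ_d/dp)·p/Ed = (-1990)·25.2/(-2.42) = 20722.3140…

20722.31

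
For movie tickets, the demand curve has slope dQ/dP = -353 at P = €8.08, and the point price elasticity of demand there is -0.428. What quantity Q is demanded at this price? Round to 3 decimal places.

6664.112

Ed = (dQ/dP)·(P/Q) ⇒ Q = (dQ/dP)·P/Ed = (-353)·8.08/(-0.428) = 6664.11214…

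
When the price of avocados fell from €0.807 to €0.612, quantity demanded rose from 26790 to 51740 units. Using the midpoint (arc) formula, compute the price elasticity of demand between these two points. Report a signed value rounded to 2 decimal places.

-2.31

%ΔQ = (51740 − 26790) / [(26790 + 51740)/2] = 24950/39265 = 0.635425…
%ΔP = (0.612 − 0.807) / [(0.807 + 0.612)/2] = -0.195/0.7095 = -0.274841…
Arc Ed = %ΔQ / %ΔP = (24950/39265) / (-0.195/0.7095) = -2.3119…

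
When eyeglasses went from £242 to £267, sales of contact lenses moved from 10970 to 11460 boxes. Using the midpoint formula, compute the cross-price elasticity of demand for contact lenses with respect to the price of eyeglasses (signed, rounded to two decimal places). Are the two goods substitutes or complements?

%ΔQ_{contact lenses} = (11460 − 10970)/avg = 490/11215 = 0.043691…
%ΔP_{eyeglasses} = (267 − 242)/avg = 25/254.5 = 0.098231…
E_cross = (490/11215) / (25/254.5) = 0.4447…
E_cross > 0 ⇒ the goods are substitutes.

0.44; substitutes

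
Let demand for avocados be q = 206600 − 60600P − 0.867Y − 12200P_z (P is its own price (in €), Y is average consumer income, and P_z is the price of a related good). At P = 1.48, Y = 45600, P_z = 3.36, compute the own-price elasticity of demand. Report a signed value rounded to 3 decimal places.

At the given values, q = 206600 − 60600(1.48) − 0.867(45600) − 12200(3.36) = 36384.8.
∂q/∂P = −60600.
E = (-60600) × (1.48/36384.8) = -2.46498…

-2.465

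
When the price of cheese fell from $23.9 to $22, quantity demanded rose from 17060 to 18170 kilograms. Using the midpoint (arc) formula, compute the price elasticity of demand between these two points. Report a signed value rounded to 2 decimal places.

%ΔQ = (18170 − 17060) / [(17060 + 18170)/2] = 1110/17615 = 0.063014…
%ΔP = (22 − 23.9) / [(23.9 + 22)/2] = -1.9/22.95 = -0.082788…
Arc Ed = %ΔQ / %ΔP = (1110/17615) / (-1.9/22.95) = -0.7611…

-0.76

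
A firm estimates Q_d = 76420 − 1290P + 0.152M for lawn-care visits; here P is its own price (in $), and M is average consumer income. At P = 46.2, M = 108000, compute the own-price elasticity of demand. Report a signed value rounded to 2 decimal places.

At the given values, Q_d = 76420 − 1290(46.2) + 0.152(108000) = 33238.
∂Q_d/∂P = −1290.
E = (-1290) × (46.2/33238) = -1.7930…

-1.79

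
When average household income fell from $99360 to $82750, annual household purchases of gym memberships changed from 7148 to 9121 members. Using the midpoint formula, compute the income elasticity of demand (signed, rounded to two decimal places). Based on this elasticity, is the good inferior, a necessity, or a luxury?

%ΔQ = (9121 − 7148)/[( 7148 + 9121)/2] = 1973/8134.5 = 0.242547…
%ΔIncome = (82750 − 99360)/[( 99360 + 82750)/2] = -16610/91055 = -0.182417…
E_income = (1973/8134.5) / (-16610/91055) = -1.3296…
E_income < 0 ⇒ inferior good.

-1.33; inferior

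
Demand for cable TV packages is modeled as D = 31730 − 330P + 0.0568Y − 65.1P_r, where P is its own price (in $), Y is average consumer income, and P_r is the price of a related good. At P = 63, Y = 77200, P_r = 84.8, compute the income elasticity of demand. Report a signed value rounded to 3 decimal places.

At the given values, D = 31730 − 330(63) + 0.0568(77200) − 65.1(84.8) = 9804.48.
∂D/∂Y = 0.0568.
E = (0.0568) × (77200/9804.48) = 0.44724…

0.447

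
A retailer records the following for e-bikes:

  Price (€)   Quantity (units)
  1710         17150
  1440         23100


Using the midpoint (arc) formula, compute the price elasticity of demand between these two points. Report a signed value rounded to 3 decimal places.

%ΔQ = (23100 − 17150) / [(17150 + 23100)/2] = 5950/20125 = 0.295652…
%ΔP = (1440 − 1710) / [(1710 + 1440)/2] = -270/1575 = -0.171428…
Arc Ed = %ΔQ / %ΔP = (5950/20125) / (-270/1575) = -1.72463…

-1.725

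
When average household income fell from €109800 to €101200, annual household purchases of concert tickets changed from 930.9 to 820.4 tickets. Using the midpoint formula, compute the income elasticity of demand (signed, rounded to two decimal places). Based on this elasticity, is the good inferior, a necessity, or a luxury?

1.55; luxury

%ΔQ = (820.4 − 930.9)/[( 930.9 + 820.4)/2] = -110.5/875.65 = -0.126191…
%ΔIncome = (101200 − 109800)/[( 109800 + 101200)/2] = -8600/105500 = -0.081516…
E_income = (-110.5/875.65) / (-8600/105500) = 1.5480…
E_income > 1 ⇒ normal good, luxury.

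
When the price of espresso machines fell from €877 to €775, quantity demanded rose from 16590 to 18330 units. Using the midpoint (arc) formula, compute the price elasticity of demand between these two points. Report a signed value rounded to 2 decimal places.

%ΔQ = (18330 − 16590) / [(16590 + 18330)/2] = 1740/17460 = 0.099656…
%ΔP = (775 − 877) / [(877 + 775)/2] = -102/826 = -0.123486…
Arc Ed = %ΔQ / %ΔP = (1740/17460) / (-102/826) = -0.8070…

-0.81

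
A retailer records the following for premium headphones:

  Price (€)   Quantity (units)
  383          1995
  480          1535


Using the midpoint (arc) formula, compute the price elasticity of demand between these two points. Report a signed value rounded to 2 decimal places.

%ΔQ = (1535 − 1995) / [(1995 + 1535)/2] = -460/1765 = -0.260623…
%ΔP = (480 − 383) / [(383 + 480)/2] = 97/431.5 = 0.224797…
Arc Ed = %ΔQ / %ΔP = (-460/1765) / (97/431.5) = -1.1593…

-1.16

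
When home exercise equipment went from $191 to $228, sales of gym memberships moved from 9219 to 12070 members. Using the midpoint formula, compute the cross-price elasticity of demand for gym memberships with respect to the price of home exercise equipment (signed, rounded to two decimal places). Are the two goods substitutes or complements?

%ΔQ_{gym memberships} = (12070 − 9219)/avg = 2851/10644.5 = 0.267837…
%ΔP_{home exercise equipment} = (228 − 191)/avg = 37/209.5 = 0.176610…
E_cross = (2851/10644.5) / (37/209.5) = 1.5165…
E_cross > 0 ⇒ the goods are substitutes.

1.52; substitutes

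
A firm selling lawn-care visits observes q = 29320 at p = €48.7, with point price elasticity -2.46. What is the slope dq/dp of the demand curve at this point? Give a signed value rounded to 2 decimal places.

-1481.05

Ed = (dq/dp)·(p/q) ⇒ dq/dp = Ed·q/p = (-2.46)·29320/48.7 = -1481.0513…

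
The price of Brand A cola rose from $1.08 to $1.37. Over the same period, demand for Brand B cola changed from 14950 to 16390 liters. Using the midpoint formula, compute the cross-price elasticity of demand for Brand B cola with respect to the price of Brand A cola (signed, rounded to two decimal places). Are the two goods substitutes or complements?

%ΔQ_{Brand B cola} = (16390 − 14950)/avg = 1440/15670 = 0.091895…
%ΔP_{Brand A cola} = (1.37 − 1.08)/avg = 0.29/1.225 = 0.236734…
E_cross = (1440/15670) / (0.29/1.225) = 0.3881…
E_cross > 0 ⇒ the goods are substitutes.

0.39; substitutes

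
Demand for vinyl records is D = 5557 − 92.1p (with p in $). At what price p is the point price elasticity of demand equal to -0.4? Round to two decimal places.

Ed = −92.1p/(5557 − 92.1p). Set this equal to -0.4:
92.1p = 0.4·(5557 − 92.1p) ⇒ 92.1p(1 + 0.4) = 0.4·5557
p = 0.4·5557 / (92.1·1.4) = 17.2390…

17.24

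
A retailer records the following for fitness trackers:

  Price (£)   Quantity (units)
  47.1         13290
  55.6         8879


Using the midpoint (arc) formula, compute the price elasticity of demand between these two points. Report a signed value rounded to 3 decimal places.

-2.404

%ΔQ = (8879 − 13290) / [(13290 + 8879)/2] = -4411/11084.5 = -0.397943…
%ΔP = (55.6 − 47.1) / [(47.1 + 55.6)/2] = 8.5/51.35 = 0.165530…
Arc Ed = %ΔQ / %ΔP = (-4411/11084.5) / (8.5/51.35) = -2.40404…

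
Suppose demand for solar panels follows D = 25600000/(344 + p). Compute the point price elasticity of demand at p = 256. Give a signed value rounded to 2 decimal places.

dD/dp = −25600000/(344 + p)² = -71.1111. At p = 256, D = 42666.7.
Ed = (dD/dp)·(p/D) = (-71.1111) × (256/42666.7) = -0.4266…

-0.43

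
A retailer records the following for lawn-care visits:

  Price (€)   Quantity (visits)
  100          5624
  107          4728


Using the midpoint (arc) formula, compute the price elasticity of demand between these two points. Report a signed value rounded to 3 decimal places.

-2.560

%ΔQ = (4728 − 5624) / [(5624 + 4728)/2] = -896/5176 = -0.173106…
%ΔP = (107 − 100) / [(100 + 107)/2] = 7/103.5 = 0.067632…
Arc Ed = %ΔQ / %ΔP = (-896/5176) / (7/103.5) = -2.55950…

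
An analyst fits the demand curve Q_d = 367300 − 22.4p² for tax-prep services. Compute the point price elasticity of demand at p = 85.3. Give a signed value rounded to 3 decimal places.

dQ_d/dp = −2·22.4·p = -3821.44. At p = 85.3, Q_d = 204315.584.
Ed = (dQ_d/dp)·(p/Q_d) = (-3821.44) × (85.3/204315.584) = -1.59541…

-1.595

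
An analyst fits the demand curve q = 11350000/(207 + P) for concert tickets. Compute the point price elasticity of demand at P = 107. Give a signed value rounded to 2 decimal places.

-0.34

dq/dP = −11350000/(207 + P)² = -115.116. At P = 107, q = 36146.5.
Ed = (dq/dP)·(P/q) = (-115.116) × (107/36146.5) = -0.3407…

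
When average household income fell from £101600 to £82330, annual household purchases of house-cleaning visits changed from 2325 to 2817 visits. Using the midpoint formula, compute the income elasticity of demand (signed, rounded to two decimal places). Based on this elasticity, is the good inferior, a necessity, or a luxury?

%ΔQ = (2817 − 2325)/[( 2325 + 2817)/2] = 492/2571 = 0.191365…
%ΔIncome = (82330 − 101600)/[( 101600 + 82330)/2] = -19270/91965 = -0.209536…
E_income = (492/2571) / (-19270/91965) = -0.9132…
E_income < 0 ⇒ inferior good.

-0.91; inferior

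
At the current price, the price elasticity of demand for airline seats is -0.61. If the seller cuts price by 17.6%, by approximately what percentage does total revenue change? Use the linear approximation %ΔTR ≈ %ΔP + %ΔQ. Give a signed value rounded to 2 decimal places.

%ΔQ ≈ Ed × %ΔP = (-0.61) × (-17.6%) = +10.7360%
%ΔTR ≈ %ΔP + %ΔQ = (-17.6%) + (+10.7360%) = -6.8640%

-6.86%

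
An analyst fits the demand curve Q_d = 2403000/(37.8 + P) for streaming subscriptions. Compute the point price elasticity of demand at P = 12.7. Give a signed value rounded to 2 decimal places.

dQ_d/dP = −2403000/(37.8 + P)² = -942.261. At P = 12.7, Q_d = 47584.2.
Ed = (dQ_d/dP)·(P/Q_d) = (-942.261) × (12.7/47584.2) = -0.2514…

-0.25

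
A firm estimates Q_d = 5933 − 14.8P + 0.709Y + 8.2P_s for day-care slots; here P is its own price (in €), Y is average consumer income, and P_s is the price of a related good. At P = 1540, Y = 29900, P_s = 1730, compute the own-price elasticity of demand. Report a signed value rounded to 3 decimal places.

-1.230

At the given values, Q_d = 5933 − 14.8(1540) + 0.709(29900) + 8.2(1730) = 18526.1.
∂Q_d/∂P = −14.8.
E = (-14.8) × (1540/18526.1) = -1.23026…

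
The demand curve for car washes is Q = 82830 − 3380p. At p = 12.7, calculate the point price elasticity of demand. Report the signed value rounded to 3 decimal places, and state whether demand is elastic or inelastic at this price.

-1.076; elastic

dQ/dp = −3380. At p = 12.7, Q = 82830 − 3380(12.7) = 39904.
Ed = (dQ/dp)·(p/Q) = −3380 × (12.7/39904) = -1.07573…
|Ed| = 1.076 > 1, so demand is elastic.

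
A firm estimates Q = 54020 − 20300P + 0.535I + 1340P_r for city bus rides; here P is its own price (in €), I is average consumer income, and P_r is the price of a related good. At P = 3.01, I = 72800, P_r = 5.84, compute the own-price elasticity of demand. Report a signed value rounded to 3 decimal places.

At the given values, Q = 54020 − 20300(3.01) + 0.535(72800) + 1340(5.84) = 39690.6.
∂Q/∂P = −20300.
E = (-20300) × (3.01/39690.6) = -1.53948…

-1.539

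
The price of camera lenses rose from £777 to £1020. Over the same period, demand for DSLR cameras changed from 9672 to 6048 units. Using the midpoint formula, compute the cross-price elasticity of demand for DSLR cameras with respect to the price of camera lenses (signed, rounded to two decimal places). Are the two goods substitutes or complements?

-1.70; complements

%ΔQ_{DSLR cameras} = (6048 − 9672)/avg = -3624/7860 = -0.461068…
%ΔP_{camera lenses} = (1020 − 777)/avg = 243/898.5 = 0.270450…
E_cross = (-3624/7860) / (243/898.5) = -1.7048…
E_cross < 0 ⇒ the goods are complements.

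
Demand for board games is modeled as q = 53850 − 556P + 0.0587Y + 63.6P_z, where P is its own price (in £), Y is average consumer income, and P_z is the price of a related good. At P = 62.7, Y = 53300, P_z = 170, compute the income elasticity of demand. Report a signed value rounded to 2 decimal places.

At the given values, q = 53850 − 556(62.7) + 0.0587(53300) + 63.6(170) = 32929.51.
∂q/∂Y = 0.0587.
E = (0.0587) × (53300/32929.51) = 0.0950…

0.10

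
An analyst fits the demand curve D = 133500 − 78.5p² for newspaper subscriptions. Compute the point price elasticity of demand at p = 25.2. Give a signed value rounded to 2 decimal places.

dD/dp = −2·78.5·p = -3956.4. At p = 25.2, D = 83649.36.
Ed = (dD/dp)·(p/D) = (-3956.4) × (25.2/83649.36) = -1.1918…

-1.19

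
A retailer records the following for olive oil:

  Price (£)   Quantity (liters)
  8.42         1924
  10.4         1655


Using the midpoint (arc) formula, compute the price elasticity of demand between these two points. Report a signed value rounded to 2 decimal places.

-0.71

%ΔQ = (1655 − 1924) / [(1924 + 1655)/2] = -269/1789.5 = -0.150321…
%ΔP = (10.4 − 8.42) / [(8.42 + 10.4)/2] = 1.98/9.41 = 0.210414…
Arc Ed = %ΔQ / %ΔP = (-269/1789.5) / (1.98/9.41) = -0.7144…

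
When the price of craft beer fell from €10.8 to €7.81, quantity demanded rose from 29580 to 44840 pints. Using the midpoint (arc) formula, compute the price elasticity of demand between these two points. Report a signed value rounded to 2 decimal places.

-1.28

%ΔQ = (44840 − 29580) / [(29580 + 44840)/2] = 15260/37210 = 0.410104…
%ΔP = (7.81 − 10.8) / [(10.8 + 7.81)/2] = -2.99/9.305 = -0.321332…
Arc Ed = %ΔQ / %ΔP = (15260/37210) / (-2.99/9.305) = -1.2762…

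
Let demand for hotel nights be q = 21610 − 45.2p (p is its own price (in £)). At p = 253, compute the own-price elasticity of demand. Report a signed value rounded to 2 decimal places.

At the given values, q = 21610 − 45.2(253) = 10174.4.
∂q/∂p = −45.2.
E = (-45.2) × (253/10174.4) = -1.1239…

-1.12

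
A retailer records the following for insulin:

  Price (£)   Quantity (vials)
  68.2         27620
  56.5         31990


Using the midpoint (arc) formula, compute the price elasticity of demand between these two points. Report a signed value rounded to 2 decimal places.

-0.78

%ΔQ = (31990 − 27620) / [(27620 + 31990)/2] = 4370/29805 = 0.146619…
%ΔP = (56.5 − 68.2) / [(68.2 + 56.5)/2] = -11.7/62.35 = -0.187650…
Arc Ed = %ΔQ / %ΔP = (4370/29805) / (-11.7/62.35) = -0.7813…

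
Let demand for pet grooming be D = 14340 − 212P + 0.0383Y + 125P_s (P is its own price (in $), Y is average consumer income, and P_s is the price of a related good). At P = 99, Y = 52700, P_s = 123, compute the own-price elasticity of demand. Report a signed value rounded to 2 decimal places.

-1.95

At the given values, D = 14340 − 212(99) + 0.0383(52700) + 125(123) = 10745.41.
∂D/∂P = −212.
E = (-212) × (99/10745.41) = -1.9532…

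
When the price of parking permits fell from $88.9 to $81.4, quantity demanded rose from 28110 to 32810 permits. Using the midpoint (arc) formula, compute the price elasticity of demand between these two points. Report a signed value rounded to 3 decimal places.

%ΔQ = (32810 − 28110) / [(28110 + 32810)/2] = 4700/30460 = 0.154300…
%ΔP = (81.4 − 88.9) / [(88.9 + 81.4)/2] = -7.5/85.15 = -0.088079…
Arc Ed = %ΔQ / %ΔP = (4700/30460) / (-7.5/85.15) = -1.75182…

-1.752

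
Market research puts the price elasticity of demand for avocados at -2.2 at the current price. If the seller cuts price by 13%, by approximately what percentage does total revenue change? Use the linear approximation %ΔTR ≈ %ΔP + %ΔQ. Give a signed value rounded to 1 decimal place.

+15.6%

%ΔQ ≈ Ed × %ΔP = (-2.2) × (-13%) = +28.6000%
%ΔTR ≈ %ΔP + %ΔQ = (-13%) + (+28.6000%) = +15.6000%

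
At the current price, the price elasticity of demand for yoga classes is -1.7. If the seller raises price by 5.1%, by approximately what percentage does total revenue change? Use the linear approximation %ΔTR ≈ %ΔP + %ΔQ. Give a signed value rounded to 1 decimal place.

-3.6%

%ΔQ ≈ Ed × %ΔP = (-1.7) × (+5.1%) = -8.6700%
%ΔTR ≈ %ΔP + %ΔQ = (+5.1%) + (-8.6700%) = -3.5700%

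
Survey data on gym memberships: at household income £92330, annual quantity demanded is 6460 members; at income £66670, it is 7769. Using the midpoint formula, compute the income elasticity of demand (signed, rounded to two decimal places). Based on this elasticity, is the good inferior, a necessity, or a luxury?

-0.57; inferior

%ΔQ = (7769 − 6460)/[( 6460 + 7769)/2] = 1309/7114.5 = 0.183990…
%ΔIncome = (66670 − 92330)/[( 92330 + 66670)/2] = -25660/79500 = -0.322767…
E_income = (1309/7114.5) / (-25660/79500) = -0.5700…
E_income < 0 ⇒ inferior good.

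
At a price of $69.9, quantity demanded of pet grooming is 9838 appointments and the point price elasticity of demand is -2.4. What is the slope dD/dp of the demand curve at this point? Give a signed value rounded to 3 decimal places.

Ed = (dD/dp)·(p/D) ⇒ dD/dp = Ed·D/p = (-2.4)·9838/69.9 = -337.78540…

-337.785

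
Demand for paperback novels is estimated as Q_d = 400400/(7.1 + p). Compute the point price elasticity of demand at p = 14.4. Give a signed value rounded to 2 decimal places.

dQ_d/dp = −400400/(7.1 + p)² = -866.198. At p = 14.4, Q_d = 18623.3.
Ed = (dQ_d/dp)·(p/Q_d) = (-866.198) × (14.4/18623.3) = -0.6697…

-0.67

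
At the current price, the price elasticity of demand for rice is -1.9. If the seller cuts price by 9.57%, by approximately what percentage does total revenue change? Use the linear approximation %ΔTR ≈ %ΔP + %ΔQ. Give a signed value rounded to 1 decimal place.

%ΔQ ≈ Ed × %ΔP = (-1.9) × (-9.57%) = +18.1830%
%ΔTR ≈ %ΔP + %ΔQ = (-9.57%) + (+18.1830%) = +8.6130%

+8.6%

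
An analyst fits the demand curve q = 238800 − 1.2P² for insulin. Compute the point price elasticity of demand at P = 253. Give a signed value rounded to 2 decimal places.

-0.95

dq/dP = −2·1.2·P = -607.2. At P = 253, q = 161989.2.
Ed = (dq/dP)·(P/q) = (-607.2) × (253/161989.2) = -0.9483…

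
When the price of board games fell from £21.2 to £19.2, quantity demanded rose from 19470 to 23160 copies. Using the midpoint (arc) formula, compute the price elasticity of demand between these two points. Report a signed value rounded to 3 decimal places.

-1.748

%ΔQ = (23160 − 19470) / [(19470 + 23160)/2] = 3690/21315 = 0.173117…
%ΔP = (19.2 − 21.2) / [(21.2 + 19.2)/2] = -2/20.2 = -0.099009…
Arc Ed = %ΔQ / %ΔP = (3690/21315) / (-2/20.2) = -1.74848…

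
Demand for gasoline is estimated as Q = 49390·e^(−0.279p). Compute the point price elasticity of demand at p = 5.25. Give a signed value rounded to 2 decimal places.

-1.46

dQ/dp = −0.279·Q = -3185.01. At p = 5.25, Q = 11415.8.
Ed = (dQ/dp)·(p/Q) = (-3185.01) × (5.25/11415.8) = -1.4647…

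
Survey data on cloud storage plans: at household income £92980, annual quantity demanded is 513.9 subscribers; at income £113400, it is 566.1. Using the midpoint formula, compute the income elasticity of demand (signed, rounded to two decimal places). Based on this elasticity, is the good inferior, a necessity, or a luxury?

%ΔQ = (566.1 − 513.9)/[( 513.9 + 566.1)/2] = 52.2/540 = 0.096666…
%ΔIncome = (113400 − 92980)/[( 92980 + 113400)/2] = 20420/103190 = 0.197887…
E_income = (52.2/540) / (20420/103190) = 0.4884…
0 < E_income < 1 ⇒ normal good, necessity.

0.49; necessity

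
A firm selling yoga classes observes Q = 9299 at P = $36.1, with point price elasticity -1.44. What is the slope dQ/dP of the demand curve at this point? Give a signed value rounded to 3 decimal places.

Ed = (dQ/dP)·(P/Q) ⇒ dQ/dP = Ed·Q/P = (-1.44)·9299/36.1 = -370.92963…

-370.930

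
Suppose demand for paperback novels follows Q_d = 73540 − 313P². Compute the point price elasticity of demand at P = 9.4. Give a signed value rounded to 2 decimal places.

dQ_d/dP = −2·313·P = -5884.4. At P = 9.4, Q_d = 45883.32.
Ed = (dQ_d/dP)·(P/Q_d) = (-5884.4) × (9.4/45883.32) = -1.2055…

-1.21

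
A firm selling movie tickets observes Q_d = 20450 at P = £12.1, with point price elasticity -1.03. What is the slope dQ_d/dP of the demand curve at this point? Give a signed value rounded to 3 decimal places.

-1740.785

Ed = (dQ_d/dP)·(P/Q_d) ⇒ dQ_d/dP = Ed·Q_d/P = (-1.03)·20450/12.1 = -1740.78512…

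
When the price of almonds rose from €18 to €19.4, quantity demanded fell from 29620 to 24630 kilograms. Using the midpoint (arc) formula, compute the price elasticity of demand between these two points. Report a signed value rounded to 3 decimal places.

-2.457

%ΔQ = (24630 − 29620) / [(29620 + 24630)/2] = -4990/27125 = -0.183963…
%ΔP = (19.4 − 18) / [(18 + 19.4)/2] = 1.4/18.7 = 0.074866…
Arc Ed = %ΔQ / %ΔP = (-4990/27125) / (1.4/18.7) = -2.45722…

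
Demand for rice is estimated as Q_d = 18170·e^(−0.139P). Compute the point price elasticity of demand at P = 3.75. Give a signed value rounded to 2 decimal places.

-0.52

dQ_d/dP = −0.139·Q_d = -1499.66. At P = 3.75, Q_d = 10788.9.
Ed = (dQ_d/dP)·(P/Q_d) = (-1499.66) × (3.75/10788.9) = -0.5212…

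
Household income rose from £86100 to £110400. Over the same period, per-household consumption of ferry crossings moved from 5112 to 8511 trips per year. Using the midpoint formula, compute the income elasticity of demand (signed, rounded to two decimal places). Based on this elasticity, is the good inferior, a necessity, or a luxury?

%ΔQ = (8511 − 5112)/[( 5112 + 8511)/2] = 3399/6811.5 = 0.499009…
%ΔIncome = (110400 − 86100)/[( 86100 + 110400)/2] = 24300/98250 = 0.247328…
E_income = (3399/6811.5) / (24300/98250) = 2.0175…
E_income > 1 ⇒ normal good, luxury.

2.02; luxury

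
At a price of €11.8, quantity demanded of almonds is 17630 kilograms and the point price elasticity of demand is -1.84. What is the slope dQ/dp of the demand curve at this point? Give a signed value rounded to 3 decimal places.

-2749.085

Ed = (dQ/dp)·(p/Q) ⇒ dQ/dp = Ed·Q/p = (-1.84)·17630/11.8 = -2749.08474…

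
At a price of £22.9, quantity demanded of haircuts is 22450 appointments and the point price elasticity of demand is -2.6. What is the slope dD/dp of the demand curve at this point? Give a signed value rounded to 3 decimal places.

Ed = (dD/dp)·(p/D) ⇒ dD/dp = Ed·D/p = (-2.6)·22450/22.9 = -2548.90829…

-2548.908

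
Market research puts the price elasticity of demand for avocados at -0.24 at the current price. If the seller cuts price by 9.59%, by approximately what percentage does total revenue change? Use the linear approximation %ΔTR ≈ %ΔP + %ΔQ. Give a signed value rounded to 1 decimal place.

%ΔQ ≈ Ed × %ΔP = (-0.24) × (-9.59%) = +2.3016%
%ΔTR ≈ %ΔP + %ΔQ = (-9.59%) + (+2.3016%) = -7.2884%

-7.3%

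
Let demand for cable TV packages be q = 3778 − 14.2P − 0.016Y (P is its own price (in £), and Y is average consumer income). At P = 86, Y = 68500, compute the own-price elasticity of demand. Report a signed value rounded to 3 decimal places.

-0.836

At the given values, q = 3778 − 14.2(86) − 0.016(68500) = 1460.8.
∂q/∂P = −14.2.
E = (-14.2) × (86/1460.8) = -0.83598…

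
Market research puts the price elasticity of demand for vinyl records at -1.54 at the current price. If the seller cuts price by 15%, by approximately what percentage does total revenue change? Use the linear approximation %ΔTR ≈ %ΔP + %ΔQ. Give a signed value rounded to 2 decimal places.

%ΔQ ≈ Ed × %ΔP = (-1.54) × (-15%) = +23.1000%
%ΔTR ≈ %ΔP + %ΔQ = (-15%) + (+23.1000%) = +8.1000%

+8.10%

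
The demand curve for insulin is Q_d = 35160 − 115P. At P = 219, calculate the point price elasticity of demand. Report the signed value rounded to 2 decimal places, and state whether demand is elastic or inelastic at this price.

dQ_d/dP = −115. At P = 219, Q_d = 35160 − 115(219) = 9975.
Ed = (dQ_d/dP)·(P/Q_d) = −115 × (219/9975) = -2.5248…
|Ed| = 2.52 > 1, so demand is elastic.

-2.52; elastic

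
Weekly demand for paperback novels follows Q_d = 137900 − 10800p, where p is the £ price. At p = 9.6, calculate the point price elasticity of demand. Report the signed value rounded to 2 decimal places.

dQ_d/dp = −10800. At p = 9.6, Q_d = 137900 − 10800(9.6) = 34220.
Ed = (dQ_d/dp)·(p/Q_d) = −10800 × (9.6/34220) = -3.0298…

-3.03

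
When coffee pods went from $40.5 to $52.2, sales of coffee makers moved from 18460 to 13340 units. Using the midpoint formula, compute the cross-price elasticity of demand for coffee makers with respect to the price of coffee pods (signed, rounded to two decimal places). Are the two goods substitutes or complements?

%ΔQ_{coffee makers} = (13340 − 18460)/avg = -5120/15900 = -0.322012…
%ΔP_{coffee pods} = (52.2 − 40.5)/avg = 11.7/46.35 = 0.252427…
E_cross = (-5120/15900) / (11.7/46.35) = -1.2756…
E_cross < 0 ⇒ the goods are complements.

-1.28; complements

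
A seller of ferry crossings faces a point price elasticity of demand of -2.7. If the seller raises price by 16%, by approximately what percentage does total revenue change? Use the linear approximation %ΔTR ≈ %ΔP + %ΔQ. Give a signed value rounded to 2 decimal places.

%ΔQ ≈ Ed × %ΔP = (-2.7) × (+16%) = -43.2000%
%ΔTR ≈ %ΔP + %ΔQ = (+16%) + (-43.2000%) = -27.2000%

-27.20%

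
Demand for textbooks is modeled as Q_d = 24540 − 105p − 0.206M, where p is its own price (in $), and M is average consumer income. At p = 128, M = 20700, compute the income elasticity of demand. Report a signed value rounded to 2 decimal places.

At the given values, Q_d = 24540 − 105(128) − 0.206(20700) = 6835.8.
∂Q_d/∂M = -0.206.
E = (-0.206) × (20700/6835.8) = -0.6238…

-0.62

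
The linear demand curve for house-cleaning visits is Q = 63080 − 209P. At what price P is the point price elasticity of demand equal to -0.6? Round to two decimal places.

Ed = −209P/(63080 − 209P). Set this equal to -0.6:
209P = 0.6·(63080 − 209P) ⇒ 209P(1 + 0.6) = 0.6·63080
P = 0.6·63080 / (209·1.6) = 113.1818…

113.18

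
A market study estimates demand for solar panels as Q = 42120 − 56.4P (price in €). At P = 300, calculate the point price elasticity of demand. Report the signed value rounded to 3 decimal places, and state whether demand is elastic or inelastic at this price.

-0.671; inelastic

dQ/dP = −56.4. At P = 300, Q = 42120 − 56.4(300) = 25200.
Ed = (dQ/dP)·(P/Q) = −56.4 × (300/25200) = -0.67142…
|Ed| = 0.671 < 1, so demand is inelastic.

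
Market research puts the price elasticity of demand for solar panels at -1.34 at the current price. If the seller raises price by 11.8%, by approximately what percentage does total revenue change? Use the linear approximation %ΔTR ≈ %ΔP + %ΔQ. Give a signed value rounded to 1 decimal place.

-4.0%

%ΔQ ≈ Ed × %ΔP = (-1.34) × (+11.8%) = -15.8120%
%ΔTR ≈ %ΔP + %ΔQ = (+11.8%) + (-15.8120%) = -4.0120%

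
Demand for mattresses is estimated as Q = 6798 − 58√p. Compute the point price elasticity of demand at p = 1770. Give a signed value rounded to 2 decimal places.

-0.28

dQ/dp = −58/(2√p) = -0.689305. At p = 1770, Q = 4357.86.
Ed = (dQ/dp)·(p/Q) = (-0.689305) × (1770/4357.86) = -0.2799…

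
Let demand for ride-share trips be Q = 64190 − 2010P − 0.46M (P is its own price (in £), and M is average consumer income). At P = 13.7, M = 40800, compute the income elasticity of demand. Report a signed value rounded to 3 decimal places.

At the given values, Q = 64190 − 2010(13.7) − 0.46(40800) = 17885.
∂Q/∂M = -0.46.
E = (-0.46) × (40800/17885) = -1.04937…

-1.049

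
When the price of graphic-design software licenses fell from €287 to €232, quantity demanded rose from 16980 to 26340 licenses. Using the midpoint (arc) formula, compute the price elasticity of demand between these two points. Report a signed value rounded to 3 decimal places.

-2.039

%ΔQ = (26340 − 16980) / [(16980 + 26340)/2] = 9360/21660 = 0.432132…
%ΔP = (232 − 287) / [(287 + 232)/2] = -55/259.5 = -0.211946…
Arc Ed = %ΔQ / %ΔP = (9360/21660) / (-55/259.5) = -2.03888…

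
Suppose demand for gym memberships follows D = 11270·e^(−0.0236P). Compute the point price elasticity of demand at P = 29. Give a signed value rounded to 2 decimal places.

-0.68

dD/dP = −0.0236·D = -134.154. At P = 29, D = 5684.51.
Ed = (dD/dP)·(P/D) = (-134.154) × (29/5684.51) = -0.6844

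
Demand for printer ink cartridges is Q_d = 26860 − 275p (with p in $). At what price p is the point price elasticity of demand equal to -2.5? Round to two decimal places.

Ed = −275p/(26860 − 275p). Set this equal to -2.5:
275p = 2.5·(26860 − 275p) ⇒ 275p(1 + 2.5) = 2.5·26860
p = 2.5·26860 / (275·3.5) = 69.7662…

69.77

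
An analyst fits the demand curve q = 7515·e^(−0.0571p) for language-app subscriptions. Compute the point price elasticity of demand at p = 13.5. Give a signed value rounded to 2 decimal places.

-0.77

dq/dp = −0.0571·q = -198.513. At p = 13.5, q = 3476.59.
Ed = (dq/dp)·(p/q) = (-198.513) × (13.5/3476.59) = -0.7708…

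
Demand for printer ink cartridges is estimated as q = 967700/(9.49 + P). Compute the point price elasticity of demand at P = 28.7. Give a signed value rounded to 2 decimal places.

-0.75

dq/dP = −967700/(9.49 + P)² = -663.501. At P = 28.7, q = 25339.1.
Ed = (dq/dP)·(P/q) = (-663.501) × (28.7/25339.1) = -0.7515…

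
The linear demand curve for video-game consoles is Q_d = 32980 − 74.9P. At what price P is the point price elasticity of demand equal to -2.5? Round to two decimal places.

314.51

Ed = −74.9P/(32980 − 74.9P). Set this equal to -2.5:
74.9P = 2.5·(32980 − 74.9P) ⇒ 74.9P(1 + 2.5) = 2.5·32980
P = 2.5·32980 / (74.9·3.5) = 314.5145…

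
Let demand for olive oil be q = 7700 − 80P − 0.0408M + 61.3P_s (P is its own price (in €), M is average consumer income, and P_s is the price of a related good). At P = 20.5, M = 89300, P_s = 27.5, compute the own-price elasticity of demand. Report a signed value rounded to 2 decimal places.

-0.40

At the given values, q = 7700 − 80(20.5) − 0.0408(89300) + 61.3(27.5) = 4102.31.
∂q/∂P = −80.
E = (-80) × (20.5/4102.31) = -0.3997…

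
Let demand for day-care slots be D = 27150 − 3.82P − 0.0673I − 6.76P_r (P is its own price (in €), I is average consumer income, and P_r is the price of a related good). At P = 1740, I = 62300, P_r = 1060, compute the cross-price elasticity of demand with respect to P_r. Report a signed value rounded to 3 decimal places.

-0.784

At the given values, D = 27150 − 3.82(1740) − 0.0673(62300) − 6.76(1060) = 9144.81.
∂D/∂P_r = -6.76.
E = (-6.76) × (1060/9144.81) = -0.78357…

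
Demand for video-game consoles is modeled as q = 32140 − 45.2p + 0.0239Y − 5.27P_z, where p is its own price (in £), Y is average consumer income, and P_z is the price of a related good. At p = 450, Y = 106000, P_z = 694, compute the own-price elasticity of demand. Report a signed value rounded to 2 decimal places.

At the given values, q = 32140 − 45.2(450) + 0.0239(106000) − 5.27(694) = 10676.02.
∂q/∂p = −45.2.
E = (-45.2) × (450/10676.02) = -1.9052…

-1.91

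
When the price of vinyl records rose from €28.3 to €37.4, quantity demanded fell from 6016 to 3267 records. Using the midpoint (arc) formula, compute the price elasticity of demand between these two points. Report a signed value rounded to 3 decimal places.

-2.138

%ΔQ = (3267 − 6016) / [(6016 + 3267)/2] = -2749/4641.5 = -0.592265…
%ΔP = (37.4 − 28.3) / [(28.3 + 37.4)/2] = 9.1/32.85 = 0.277016…
Arc Ed = %ΔQ / %ΔP = (-2749/4641.5) / (9.1/32.85) = -2.13801…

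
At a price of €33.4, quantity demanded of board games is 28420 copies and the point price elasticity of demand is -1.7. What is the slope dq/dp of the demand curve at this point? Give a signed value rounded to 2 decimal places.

Ed = (dq/dp)·(p/q) ⇒ dq/dp = Ed·q/p = (-1.7)·28420/33.4 = -1446.5269…

-1446.53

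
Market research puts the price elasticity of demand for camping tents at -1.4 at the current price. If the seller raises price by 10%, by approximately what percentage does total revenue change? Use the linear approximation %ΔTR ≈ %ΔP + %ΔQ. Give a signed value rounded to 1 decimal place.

%ΔQ ≈ Ed × %ΔP = (-1.4) × (+10%) = -14.0000%
%ΔTR ≈ %ΔP + %ΔQ = (+10%) + (-14.0000%) = -4.0000%

-4.0%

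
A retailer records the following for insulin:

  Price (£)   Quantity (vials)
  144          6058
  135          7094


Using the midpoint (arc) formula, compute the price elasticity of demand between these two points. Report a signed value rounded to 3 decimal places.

-2.442

%ΔQ = (7094 − 6058) / [(6058 + 7094)/2] = 1036/6576 = 0.157542…
%ΔP = (135 − 144) / [(144 + 135)/2] = -9/139.5 = -0.064516…
Arc Ed = %ΔQ / %ΔP = (1036/6576) / (-9/139.5) = -2.44190…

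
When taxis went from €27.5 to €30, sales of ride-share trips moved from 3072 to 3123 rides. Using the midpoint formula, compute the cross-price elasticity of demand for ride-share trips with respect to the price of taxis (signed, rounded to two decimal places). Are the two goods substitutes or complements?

%ΔQ_{ride-share trips} = (3123 − 3072)/avg = 51/3097.5 = 0.016464…
%ΔP_{taxis} = (30 − 27.5)/avg = 2.5/28.75 = 0.086956…
E_cross = (51/3097.5) / (2.5/28.75) = 0.1893…
E_cross > 0 ⇒ the goods are substitutes.

0.19; substitutes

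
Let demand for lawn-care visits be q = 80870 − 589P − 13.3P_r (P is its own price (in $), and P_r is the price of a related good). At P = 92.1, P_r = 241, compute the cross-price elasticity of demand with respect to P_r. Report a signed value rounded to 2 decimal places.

At the given values, q = 80870 − 589(92.1) − 13.3(241) = 23417.8.
∂q/∂P_r = -13.3.
E = (-13.3) × (241/23417.8) = -0.1368…

-0.14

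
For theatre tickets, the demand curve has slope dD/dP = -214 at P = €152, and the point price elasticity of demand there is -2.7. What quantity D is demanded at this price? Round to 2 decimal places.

12047.41

Ed = (dD/dP)·(P/D) ⇒ D = (dD/dP)·P/Ed = (-214)·152/(-2.7) = 12047.4074…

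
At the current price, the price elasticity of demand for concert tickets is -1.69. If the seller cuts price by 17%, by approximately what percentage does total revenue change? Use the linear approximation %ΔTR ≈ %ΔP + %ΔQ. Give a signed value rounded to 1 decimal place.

%ΔQ ≈ Ed × %ΔP = (-1.69) × (-17%) = +28.7300%
%ΔTR ≈ %ΔP + %ΔQ = (-17%) + (+28.7300%) = +11.7300%

+11.7%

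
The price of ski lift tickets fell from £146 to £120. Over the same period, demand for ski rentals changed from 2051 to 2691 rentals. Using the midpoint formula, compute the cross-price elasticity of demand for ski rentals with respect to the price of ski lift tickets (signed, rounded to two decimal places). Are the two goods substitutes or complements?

-1.38; complements

%ΔQ_{ski rentals} = (2691 − 2051)/avg = 640/2371 = 0.269928…
%ΔP_{ski lift tickets} = (120 − 146)/avg = -26/133 = -0.195488…
E_cross = (640/2371) / (-26/133) = -1.3807…
E_cross < 0 ⇒ the goods are complements.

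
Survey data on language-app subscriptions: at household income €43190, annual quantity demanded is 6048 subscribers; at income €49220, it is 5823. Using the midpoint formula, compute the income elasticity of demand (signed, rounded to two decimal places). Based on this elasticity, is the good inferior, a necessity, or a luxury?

-0.29; inferior

%ΔQ = (5823 − 6048)/[( 6048 + 5823)/2] = -225/5935.5 = -0.037907…
%ΔIncome = (49220 − 43190)/[( 43190 + 49220)/2] = 6030/46205 = 0.130505…
E_income = (-225/5935.5) / (6030/46205) = -0.2904…
E_income < 0 ⇒ inferior good.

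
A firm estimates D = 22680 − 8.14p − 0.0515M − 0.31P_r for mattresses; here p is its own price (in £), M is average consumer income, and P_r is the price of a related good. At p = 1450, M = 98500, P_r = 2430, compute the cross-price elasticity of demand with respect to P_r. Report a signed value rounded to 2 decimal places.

-0.15

At the given values, D = 22680 − 8.14(1450) − 0.0515(98500) − 0.31(2430) = 5050.95.
∂D/∂P_r = -0.31.
E = (-0.31) × (2430/5050.95) = -0.1491…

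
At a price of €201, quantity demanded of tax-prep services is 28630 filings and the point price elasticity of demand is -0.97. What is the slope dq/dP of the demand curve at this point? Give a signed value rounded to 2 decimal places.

Ed = (dq/dP)·(P/q) ⇒ dq/dP = Ed·q/P = (-0.97)·28630/201 = -138.1646…

-138.16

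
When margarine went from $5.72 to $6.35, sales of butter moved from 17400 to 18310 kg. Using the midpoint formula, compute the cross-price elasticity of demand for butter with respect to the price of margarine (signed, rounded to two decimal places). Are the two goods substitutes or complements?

0.49; substitutes

%ΔQ_{butter} = (18310 − 17400)/avg = 910/17855 = 0.050966…
%ΔP_{margarine} = (6.35 − 5.72)/avg = 0.63/6.035 = 0.104391…
E_cross = (910/17855) / (0.63/6.035) = 0.4882…
E_cross > 0 ⇒ the goods are substitutes.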